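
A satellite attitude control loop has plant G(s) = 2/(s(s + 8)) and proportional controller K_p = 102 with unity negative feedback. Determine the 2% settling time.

T_s ≈ 1 s

Closed-loop characteristic equation: s² + 8s + 204 = 0, so ω_n = 14.28 rad/s and ζ = 8/(2·14.28) = 0.2801.
2% settling time T_s ≈ 4/(ζω_n) = 4/4 = 1 s.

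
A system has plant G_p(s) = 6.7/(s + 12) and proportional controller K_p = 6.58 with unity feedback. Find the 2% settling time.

T_s ≈ 0.0713 s

Closed-loop transfer function: T(s) = K_p·G_p(s)/(1 + K_p·G_p(s)) = 44.09/(s + 12 + 44.09) = 44.09/(s + 56.09).
Time constant τ = 1/56.09 = 0.01783 s, so the 2% settling time is about 4τ = 0.0713 s.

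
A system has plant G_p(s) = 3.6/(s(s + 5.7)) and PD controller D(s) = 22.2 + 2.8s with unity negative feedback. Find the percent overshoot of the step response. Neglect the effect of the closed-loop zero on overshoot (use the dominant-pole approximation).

Forward path: (22.2 + 2.8s)·3.6/(s(s+5.7)). The closed-loop characteristic equation is s² + (5.7 + 3.6·2.8)s + 3.6·22.2 = 0.
That is s² + 15.78s + 79.92 = 0, so ω_n = 8.94 rad/s and ζ = 15.78/(2·8.94) = 0.8826.
%OS = 100·exp(−πζ/√(1−ζ²)) = 0.275%.

0.275%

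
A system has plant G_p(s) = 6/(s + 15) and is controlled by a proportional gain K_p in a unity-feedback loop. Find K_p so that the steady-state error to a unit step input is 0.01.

The loop is type 0, so e_ss(step) = 1/(1 + K_pos) with K_pos = K_p·G_p(0).
G_p(0) = 0.4. Require 1/(1 + K_p·0.4) = 0.01, so 1 + 0.4·K_p = 100.
K_p = (100 − 1)/0.4 = 248.

K_p = 248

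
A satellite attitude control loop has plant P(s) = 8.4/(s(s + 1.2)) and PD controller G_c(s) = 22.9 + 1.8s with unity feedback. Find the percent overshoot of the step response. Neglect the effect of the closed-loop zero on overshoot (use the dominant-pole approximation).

10.2%

Forward path: (22.9 + 1.8s)·8.4/(s(s+1.2)). The closed-loop characteristic equation is s² + (1.2 + 8.4·1.8)s + 8.4·22.9 = 0.
That is s² + 16.32s + 192.4 = 0, so ω_n = 13.87 rad/s and ζ = 16.32/(2·13.87) = 0.5883.
%OS = 100·exp(−πζ/√(1−ζ²)) = 10.2%.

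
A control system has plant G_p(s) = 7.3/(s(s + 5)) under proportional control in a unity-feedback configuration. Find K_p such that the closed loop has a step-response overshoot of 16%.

From %OS = 100·exp(−πζ/√(1−ζ²)) = 16%, ζ = −ln(0.16)/√(π²+ln²(0.16)) = 0.5039.
Characteristic equation s² + 5s + 7.3K_p = 0 gives ζ = 5/(2√(7.3K_p)).
Setting ζ = 0.5039: √(7.3K_p) = 5/(2·0.5039) = 4.962, so K_p = 24.62/7.3 = 3.37.

K_p = 3.37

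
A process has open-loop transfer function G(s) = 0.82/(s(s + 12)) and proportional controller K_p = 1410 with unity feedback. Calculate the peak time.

T_p = 0.0939 s

Closed-loop characteristic equation: s² + 12s + 1156 = 0, so ω_n = 34 rad/s and ζ = 12/(2·34) = 0.1765.
Damped frequency ω_d = ω_n√(1−ζ²) = 33.47 rad/s, so peak time T_p = π/ω_d = 0.0939 s.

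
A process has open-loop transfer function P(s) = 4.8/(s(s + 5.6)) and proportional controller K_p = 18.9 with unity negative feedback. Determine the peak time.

T_p = 0.345 s

The closed-loop denominator s² + 5.6s + 90.72 gives ω_n = √90.72 = 9.525 and ζ = 5.6/(2ω_n) = 0.294.
Damped frequency ω_d = ω_n√(1−ζ²) = 9.104 rad/s, so peak time T_p = π/ω_d = 0.345 s.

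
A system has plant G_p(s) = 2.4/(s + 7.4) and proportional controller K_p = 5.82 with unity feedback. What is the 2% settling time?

T_s ≈ 0.187 s

Closed-loop transfer function: T(s) = K_p·G_p(s)/(1 + K_p·G_p(s)) = 13.97/(s + 7.4 + 13.97) = 13.97/(s + 21.37).
Time constant τ = 1/21.37 = 0.0468 s, so the 2% settling time is about 4τ = 0.187 s.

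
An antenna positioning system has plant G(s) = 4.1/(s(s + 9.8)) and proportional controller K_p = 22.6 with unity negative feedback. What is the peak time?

T_p = 0.379 s

From 1 + K_pG(s) = 0: s² + 9.8s + 92.66 = 0 ⇒ ω_n = 9.626, ζ = 0.509.
Damped frequency ω_d = ω_n√(1−ζ²) = 8.286 rad/s, so peak time T_p = π/ω_d = 0.379 s.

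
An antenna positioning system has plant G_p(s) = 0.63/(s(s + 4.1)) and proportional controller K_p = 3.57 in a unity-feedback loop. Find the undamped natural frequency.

1 + K_p·G_p(s) = 0 gives s² + 4.1s + 2.249 = 0.
Matching s² + 2ζω_n s + ω_n²: ω_n = √2.249 = 1.5 rad/s and 2ζω_n = 4.1, so ζ = 4.1/(2·1.5) = 1.37.

ω_n = 1.5 rad/s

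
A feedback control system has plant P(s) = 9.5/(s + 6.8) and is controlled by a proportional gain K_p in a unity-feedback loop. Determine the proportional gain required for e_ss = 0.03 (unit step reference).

Steady-state error for a unit step on this type-0 loop is 1/(1 + K_p·P(0)).
P(0) = 1.397. Require 1/(1 + K_p·1.397) = 0.03, so 1 + 1.397·K_p = 33.33.
K_p = (33.33 − 1)/1.397 = 23.1.

K_p = 23.1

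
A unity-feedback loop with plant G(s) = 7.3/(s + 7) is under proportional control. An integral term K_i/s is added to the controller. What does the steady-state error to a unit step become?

0

The integrator makes K_pos = lim_{s→0} C(s)G(s) infinite, so e_ss = 1/(1+K_pos) = 0.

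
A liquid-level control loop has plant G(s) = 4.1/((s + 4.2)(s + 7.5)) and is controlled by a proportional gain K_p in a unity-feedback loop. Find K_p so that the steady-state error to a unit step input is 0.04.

Steady-state error for a unit step on this type-0 loop is 1/(1 + K_p·G(0)).
G(0) = 0.1302. Require 1/(1 + K_p·0.1302) = 0.04, so 1 + 0.1302·K_p = 25.
K_p = (25 − 1)/0.1302 = 184.

K_p = 184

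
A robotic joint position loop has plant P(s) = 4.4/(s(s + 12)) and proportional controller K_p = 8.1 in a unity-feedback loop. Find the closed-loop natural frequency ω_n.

The closed-loop denominator is s(s+12) + 8.1·4.4 = s² + 12s + 35.64.
Matching s² + 2ζω_n s + ω_n²: ω_n = √35.64 = 5.97 rad/s and 2ζω_n = 12, so ζ = 12/(2·5.97) = 1.01.

ω_n = 5.97 rad/s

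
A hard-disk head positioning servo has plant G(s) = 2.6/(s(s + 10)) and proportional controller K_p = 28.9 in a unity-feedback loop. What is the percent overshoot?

The closed-loop denominator s² + 10s + 75.14 gives ω_n = √75.14 = 8.668 and ζ = 10/(2ω_n) = 0.5768.
%OS = 100·exp(−πζ/√(1−ζ²)) = 100·exp(−π·0.5768/√0.6673) = 10.9%.

10.9%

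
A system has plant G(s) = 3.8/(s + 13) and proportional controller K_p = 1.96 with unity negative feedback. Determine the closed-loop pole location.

s = -20.45

Closed-loop transfer function: T(s) = K_p·G(s)/(1 + K_p·G(s)) = 7.448/(s + 13 + 7.448) = 7.448/(s + 20.45).
The closed-loop pole is at s = −20.45.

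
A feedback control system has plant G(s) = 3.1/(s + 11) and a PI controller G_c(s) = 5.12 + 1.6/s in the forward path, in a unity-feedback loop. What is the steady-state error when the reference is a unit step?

The open loop G_c(s)G(s) has a pole at the origin (type 1), so the static position error constant is infinite and e_ss = 1/(1+∞) = 0.

0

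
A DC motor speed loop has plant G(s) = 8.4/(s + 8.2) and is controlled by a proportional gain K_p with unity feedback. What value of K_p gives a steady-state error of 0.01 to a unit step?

K_p = 96.6

For a type-0 loop with proportional control, e_ss = 1/(1 + K_p·G(0)).
G(0) = 1.024. Require 1/(1 + K_p·1.024) = 0.01, so 1 + 1.024·K_p = 100.
K_p = (100 − 1)/1.024 = 96.6.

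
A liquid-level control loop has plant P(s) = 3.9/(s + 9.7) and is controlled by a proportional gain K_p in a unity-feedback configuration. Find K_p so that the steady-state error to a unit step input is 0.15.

The loop is type 0, so e_ss(step) = 1/(1 + K_pos) with K_pos = K_p·P(0).
P(0) = 0.4021. Require 1/(1 + K_p·0.4021) = 0.15, so 1 + 0.4021·K_p = 6.667.
K_p = (6.667 − 1)/0.4021 = 14.1.

K_p = 14.1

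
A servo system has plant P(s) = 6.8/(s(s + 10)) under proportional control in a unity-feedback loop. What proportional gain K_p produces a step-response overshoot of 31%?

From %OS = 100·exp(−πζ/√(1−ζ²)) = 31%, ζ = −ln(0.31)/√(π²+ln²(0.31)) = 0.3493.
Characteristic equation s² + 10s + 6.8K_p = 0 gives ζ = 10/(2√(6.8K_p)).
Setting ζ = 0.3493: √(6.8K_p) = 10/(2·0.3493) = 14.31, so K_p = 204.9/6.8 = 30.1.

K_p = 30.1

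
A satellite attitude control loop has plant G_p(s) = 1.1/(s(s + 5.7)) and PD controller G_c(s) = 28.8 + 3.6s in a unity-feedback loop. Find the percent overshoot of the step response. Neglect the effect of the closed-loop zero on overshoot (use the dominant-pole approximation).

0.524%

Forward path: (28.8 + 3.6s)·1.1/(s(s+5.7)). The closed-loop characteristic equation is s² + (5.7 + 1.1·3.6)s + 1.1·28.8 = 0.
That is s² + 9.66s + 31.68 = 0, so ω_n = 5.628 rad/s and ζ = 9.66/(2·5.628) = 0.8581.
%OS = 100·exp(−πζ/√(1−ζ²)) = 0.524%.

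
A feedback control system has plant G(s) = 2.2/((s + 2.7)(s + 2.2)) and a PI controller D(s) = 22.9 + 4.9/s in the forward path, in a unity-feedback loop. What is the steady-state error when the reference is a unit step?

0

The open loop D(s)G(s) has a pole at the origin (type 1), so the static position error constant is infinite and e_ss = 1/(1+∞) = 0.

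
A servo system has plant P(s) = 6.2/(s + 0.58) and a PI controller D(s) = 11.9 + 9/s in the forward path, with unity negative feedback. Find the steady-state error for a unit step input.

The open loop D(s)P(s) has a pole at the origin (type 1), so the static position error constant is infinite and e_ss = 1/(1+∞) = 0.

0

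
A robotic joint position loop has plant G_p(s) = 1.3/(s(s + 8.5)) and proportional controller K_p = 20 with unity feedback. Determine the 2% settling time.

From 1 + K_pG_p(s) = 0: s² + 8.5s + 26 = 0 ⇒ ω_n = 5.099, ζ = 0.8335.
2% settling time T_s ≈ 4/(ζω_n) = 4/4.25 = 0.941 s.

T_s ≈ 0.941 s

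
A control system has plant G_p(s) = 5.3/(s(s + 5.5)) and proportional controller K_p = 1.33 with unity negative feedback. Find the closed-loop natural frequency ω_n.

ω_n = 2.65 rad/s

The closed-loop denominator is s(s+5.5) + 1.33·5.3 = s² + 5.5s + 7.049.
Matching s² + 2ζω_n s + ω_n²: ω_n = √7.049 = 2.655 rad/s and 2ζω_n = 5.5, so ζ = 5.5/(2·2.655) = 1.04.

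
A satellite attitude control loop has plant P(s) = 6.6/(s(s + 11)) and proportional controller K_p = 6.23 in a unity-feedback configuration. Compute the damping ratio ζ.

With unity feedback the closed-loop characteristic equation is s² + 11s + 6.23·6.6 = s² + 11s + 41.12 = 0.
Matching s² + 2ζω_n s + ω_n²: ω_n = √41.12 = 6.412 rad/s and 2ζω_n = 11, so ζ = 11/(2·6.412) = 0.858.

ζ = 0.858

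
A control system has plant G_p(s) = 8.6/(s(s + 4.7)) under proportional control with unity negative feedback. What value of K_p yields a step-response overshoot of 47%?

From %OS = 100·exp(−πζ/√(1−ζ²)) = 47%, ζ = −ln(0.47)/√(π²+ln²(0.47)) = 0.2337.
Characteristic equation s² + 4.7s + 8.6K_p = 0 gives ζ = 4.7/(2√(8.6K_p)).
Setting ζ = 0.2337: √(8.6K_p) = 4.7/(2·0.2337) = 10.06, so K_p = 101.1/8.6 = 11.8.

K_p = 11.8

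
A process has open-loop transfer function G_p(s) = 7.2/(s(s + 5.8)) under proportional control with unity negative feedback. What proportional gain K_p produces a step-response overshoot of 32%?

From %OS = 100·exp(−πζ/√(1−ζ²)) = 32%, ζ = −ln(0.32)/√(π²+ln²(0.32)) = 0.341.
Characteristic equation s² + 5.8s + 7.2K_p = 0 gives ζ = 5.8/(2√(7.2K_p)).
Setting ζ = 0.341: √(7.2K_p) = 5.8/(2·0.341) = 8.505, so K_p = 72.34/7.2 = 10.

K_p = 10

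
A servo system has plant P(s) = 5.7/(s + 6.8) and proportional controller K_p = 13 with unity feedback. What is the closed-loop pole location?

Closed-loop transfer function: T(s) = K_p·P(s)/(1 + K_p·P(s)) = 74.1/(s + 6.8 + 74.1) = 74.1/(s + 80.9).
The closed-loop pole is at s = −80.9.

s = -80.9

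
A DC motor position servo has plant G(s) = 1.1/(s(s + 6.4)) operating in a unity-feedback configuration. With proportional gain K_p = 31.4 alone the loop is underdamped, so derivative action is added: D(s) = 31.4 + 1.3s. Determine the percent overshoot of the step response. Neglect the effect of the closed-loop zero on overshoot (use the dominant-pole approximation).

Forward path: (31.4 + 1.3s)·1.1/(s(s+6.4)). The closed-loop characteristic equation is s² + (6.4 + 1.1·1.3)s + 1.1·31.4 = 0.
That is s² + 7.83s + 34.54 = 0, so ω_n = 5.877 rad/s and ζ = 7.83/(2·5.877) = 0.6661.
%OS = 100·exp(−πζ/√(1−ζ²)) = 6.04%.

6.04%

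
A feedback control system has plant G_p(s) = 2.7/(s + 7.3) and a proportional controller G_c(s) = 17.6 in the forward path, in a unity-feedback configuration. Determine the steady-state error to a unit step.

0.133

The loop is type 0. Static position error constant K_pos = G_c(0)·G_p(0) = 17.6·0.3699 = 6.51.
Steady-state error to a unit step: e_ss = 1/(1+K_pos) = 1/7.51 = 0.133.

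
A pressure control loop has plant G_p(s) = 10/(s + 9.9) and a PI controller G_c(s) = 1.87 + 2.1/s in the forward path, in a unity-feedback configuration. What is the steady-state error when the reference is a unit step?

0

The open loop G_c(s)G_p(s) has a pole at the origin (type 1), so the static position error constant is infinite and e_ss = 1/(1+∞) = 0.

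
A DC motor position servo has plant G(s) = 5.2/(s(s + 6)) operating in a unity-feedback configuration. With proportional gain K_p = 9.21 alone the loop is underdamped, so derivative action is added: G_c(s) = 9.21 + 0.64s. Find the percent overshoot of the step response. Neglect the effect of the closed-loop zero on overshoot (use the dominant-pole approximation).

Forward path: (9.21 + 0.64s)·5.2/(s(s+6)). The closed-loop characteristic equation is s² + (6 + 5.2·0.64)s + 5.2·9.21 = 0.
That is s² + 9.328s + 47.89 = 0, so ω_n = 6.92 rad/s and ζ = 9.328/(2·6.92) = 0.6739.
%OS = 100·exp(−πζ/√(1−ζ²)) = 5.69%.

5.69%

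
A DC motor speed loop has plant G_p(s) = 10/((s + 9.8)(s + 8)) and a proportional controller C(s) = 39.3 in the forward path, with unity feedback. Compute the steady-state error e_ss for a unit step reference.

0.166

The loop is type 0. Static position error constant K_pos = C(0)·G_p(0) = 39.3·0.1276 = 5.013.
Steady-state error to a unit step: e_ss = 1/(1+K_pos) = 1/6.013 = 0.166.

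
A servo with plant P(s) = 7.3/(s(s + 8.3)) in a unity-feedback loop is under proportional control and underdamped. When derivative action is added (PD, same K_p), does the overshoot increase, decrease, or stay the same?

decrease

The derivative term adds K·K_d to the s-coefficient of the characteristic equation, raising 2ζω_n while ω_n is unchanged; ζ increases, so overshoot decreases.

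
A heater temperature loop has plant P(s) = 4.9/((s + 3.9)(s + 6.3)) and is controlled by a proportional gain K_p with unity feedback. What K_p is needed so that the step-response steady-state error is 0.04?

The loop is type 0, so e_ss(step) = 1/(1 + K_pos) with K_pos = K_p·P(0).
P(0) = 0.1994. Require 1/(1 + K_p·0.1994) = 0.04, so 1 + 0.1994·K_p = 25.
K_p = (25 − 1)/0.1994 = 120.

K_p = 120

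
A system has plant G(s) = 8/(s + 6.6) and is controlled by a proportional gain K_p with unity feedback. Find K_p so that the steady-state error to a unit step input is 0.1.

K_p = 7.42

For a type-0 loop with proportional control, e_ss = 1/(1 + K_p·G(0)).
G(0) = 1.212. Require 1/(1 + K_p·1.212) = 0.1, so 1 + 1.212·K_p = 10.
K_p = (10 − 1)/1.212 = 7.42.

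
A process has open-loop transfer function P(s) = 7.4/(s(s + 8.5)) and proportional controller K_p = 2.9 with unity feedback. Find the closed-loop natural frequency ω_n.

ω_n = 4.63 rad/s

The closed-loop denominator is s(s+8.5) + 2.9·7.4 = s² + 8.5s + 21.46.
So ω_n² = 21.46 ⇒ ω_n = 4.632 rad/s, and ζ = 8.5/(2ω_n) = 0.917.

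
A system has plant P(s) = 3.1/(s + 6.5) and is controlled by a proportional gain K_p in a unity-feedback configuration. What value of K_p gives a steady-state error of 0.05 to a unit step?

The loop is type 0, so e_ss(step) = 1/(1 + K_pos) with K_pos = K_p·P(0).
P(0) = 0.4769. Require 1/(1 + K_p·0.4769) = 0.05, so 1 + 0.4769·K_p = 20.
K_p = (20 − 1)/0.4769 = 39.8.

K_p = 39.8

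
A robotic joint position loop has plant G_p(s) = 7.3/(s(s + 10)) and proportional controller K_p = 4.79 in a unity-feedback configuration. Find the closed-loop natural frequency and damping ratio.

ω_n = 5.91 rad/s, ζ = 0.846

With unity feedback the closed-loop characteristic equation is s² + 10s + 4.79·7.3 = s² + 10s + 34.97 = 0.
Matching s² + 2ζω_n s + ω_n²: ω_n = √34.97 = 5.913 rad/s and 2ζω_n = 10, so ζ = 10/(2·5.913) = 0.846.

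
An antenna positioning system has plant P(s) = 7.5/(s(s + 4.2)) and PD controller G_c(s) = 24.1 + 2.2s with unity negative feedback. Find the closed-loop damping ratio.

ζ = 0.77

Forward path: (24.1 + 2.2s)·7.5/(s(s+4.2)). The closed-loop characteristic equation is s² + (4.2 + 7.5·2.2)s + 7.5·24.1 = 0.
That is s² + 20.7s + 180.8 = 0, so ω_n = 13.44 rad/s and ζ = 20.7/(2·13.44) = 0.7698.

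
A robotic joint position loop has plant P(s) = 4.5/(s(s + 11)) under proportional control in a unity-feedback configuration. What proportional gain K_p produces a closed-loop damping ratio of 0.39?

Closed-loop characteristic equation: s² + 11s + K_p·4.5 = 0.
So ω_n = √(4.5K_p) and 2ζω_n = 11, giving ζ = 11/(2√(4.5K_p)).
Setting ζ = 0.39: √(4.5K_p) = 11/(2·0.39) = 14.1, so K_p = 198.9/4.5 = 44.2.

K_p = 44.2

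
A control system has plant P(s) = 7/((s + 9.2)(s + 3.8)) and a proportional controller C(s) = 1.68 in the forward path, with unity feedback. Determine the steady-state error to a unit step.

The loop is type 0. Static position error constant K_pos = C(0)·P(0) = 1.68·0.2002 = 0.3364.
Steady-state error to a unit step: e_ss = 1/(1+K_pos) = 1/1.336 = 0.748.

0.748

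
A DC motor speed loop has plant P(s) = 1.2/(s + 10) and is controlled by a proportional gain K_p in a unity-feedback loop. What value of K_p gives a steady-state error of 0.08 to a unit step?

K_p = 95.8

Steady-state error for a unit step on this type-0 loop is 1/(1 + K_p·P(0)).
P(0) = 0.12. Require 1/(1 + K_p·0.12) = 0.08, so 1 + 0.12·K_p = 12.5.
K_p = (12.5 − 1)/0.12 = 95.8.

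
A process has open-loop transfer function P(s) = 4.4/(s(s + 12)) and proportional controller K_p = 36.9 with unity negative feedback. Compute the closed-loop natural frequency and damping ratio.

The closed-loop denominator is s(s+12) + 36.9·4.4 = s² + 12s + 162.4.
Matching s² + 2ζω_n s + ω_n²: ω_n = √162.4 = 12.74 rad/s and 2ζω_n = 12, so ζ = 12/(2·12.74) = 0.471.

ω_n = 12.7 rad/s, ζ = 0.471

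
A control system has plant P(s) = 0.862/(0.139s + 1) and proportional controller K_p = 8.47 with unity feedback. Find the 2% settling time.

Closed loop: T(s) = K_p·P/(1+K_p·P) = 7.301/(0.139s + 1 + 7.301), with pole at s = −(1 + 7.301)/0.139 = −59.72.
τ = 1/59.72 = 0.01674 s, so 2% settling time ≈ 4τ = 0.067 s.

T_s ≈ 0.067 s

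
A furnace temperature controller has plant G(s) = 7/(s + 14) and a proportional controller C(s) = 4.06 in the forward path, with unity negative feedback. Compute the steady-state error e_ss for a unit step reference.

0.33

The loop is type 0. Static position error constant K_pos = C(0)·G(0) = 4.06·0.5 = 2.03.
Steady-state error to a unit step: e_ss = 1/(1+K_pos) = 1/3.03 = 0.33.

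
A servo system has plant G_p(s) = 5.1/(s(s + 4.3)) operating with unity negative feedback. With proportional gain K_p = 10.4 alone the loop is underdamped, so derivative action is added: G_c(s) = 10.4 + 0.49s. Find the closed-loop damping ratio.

Forward path: (10.4 + 0.49s)·5.1/(s(s+4.3)). The closed-loop characteristic equation is s² + (4.3 + 5.1·0.49)s + 5.1·10.4 = 0.
That is s² + 6.799s + 53.04 = 0, so ω_n = 7.283 rad/s and ζ = 6.799/(2·7.283) = 0.4668.

ζ = 0.467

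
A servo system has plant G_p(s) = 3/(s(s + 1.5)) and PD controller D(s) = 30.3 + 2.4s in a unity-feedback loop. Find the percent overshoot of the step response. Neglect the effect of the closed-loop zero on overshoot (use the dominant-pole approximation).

20%

Forward path: (30.3 + 2.4s)·3/(s(s+1.5)). The closed-loop characteristic equation is s² + (1.5 + 3·2.4)s + 3·30.3 = 0.
That is s² + 8.7s + 90.9 = 0, so ω_n = 9.534 rad/s and ζ = 8.7/(2·9.534) = 0.4563.
%OS = 100·exp(−πζ/√(1−ζ²)) = 20%.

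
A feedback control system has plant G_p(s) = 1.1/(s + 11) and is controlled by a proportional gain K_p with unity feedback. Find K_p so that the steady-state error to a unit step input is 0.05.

K_p = 190

The loop is type 0, so e_ss(step) = 1/(1 + K_pos) with K_pos = K_p·G_p(0).
G_p(0) = 0.1. Require 1/(1 + K_p·0.1) = 0.05, so 1 + 0.1·K_p = 20.
K_p = (20 − 1)/0.1 = 190.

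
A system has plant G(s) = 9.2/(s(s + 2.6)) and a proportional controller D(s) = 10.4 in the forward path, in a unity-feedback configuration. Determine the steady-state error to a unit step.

The open loop D(s)G(s) has a pole at the origin (type 1), so the static position error constant is infinite and e_ss = 1/(1+∞) = 0.

0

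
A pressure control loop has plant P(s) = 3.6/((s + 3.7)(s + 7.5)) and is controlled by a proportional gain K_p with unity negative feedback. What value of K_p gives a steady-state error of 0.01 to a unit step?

For a type-0 loop with proportional control, e_ss = 1/(1 + K_p·P(0)).
P(0) = 0.1297. Require 1/(1 + K_p·0.1297) = 0.01, so 1 + 0.1297·K_p = 100.
K_p = (100 − 1)/0.1297 = 763.

K_p = 763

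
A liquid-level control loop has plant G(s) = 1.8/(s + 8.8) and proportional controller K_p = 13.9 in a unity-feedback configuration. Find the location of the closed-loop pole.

s = -33.82

Closed-loop transfer function: T(s) = K_p·G(s)/(1 + K_p·G(s)) = 25.02/(s + 8.8 + 25.02) = 25.02/(s + 33.82).
The closed-loop pole is at s = −33.82.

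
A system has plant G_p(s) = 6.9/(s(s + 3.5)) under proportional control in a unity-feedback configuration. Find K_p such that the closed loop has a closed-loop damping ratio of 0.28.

K_p = 5.66

Closed-loop characteristic equation: s² + 3.5s + K_p·6.9 = 0.
So ω_n = √(6.9K_p) and 2ζω_n = 3.5, giving ζ = 3.5/(2√(6.9K_p)).
Setting ζ = 0.28: √(6.9K_p) = 3.5/(2·0.28) = 6.25, so K_p = 39.06/6.9 = 5.66.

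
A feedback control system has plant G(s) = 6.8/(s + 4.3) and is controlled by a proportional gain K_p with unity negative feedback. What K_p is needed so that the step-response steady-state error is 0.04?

K_p = 15.2

For a type-0 loop with proportional control, e_ss = 1/(1 + K_p·G(0)).
G(0) = 1.581. Require 1/(1 + K_p·1.581) = 0.04, so 1 + 1.581·K_p = 25.
K_p = (25 − 1)/1.581 = 15.2.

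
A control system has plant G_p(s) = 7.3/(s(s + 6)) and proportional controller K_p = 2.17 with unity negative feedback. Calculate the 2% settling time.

T_s ≈ 1.33 s

The closed-loop denominator s² + 6s + 15.84 gives ω_n = √15.84 = 3.98 and ζ = 6/(2ω_n) = 0.7538.
2% settling time T_s ≈ 4/(ζω_n) = 4/3 = 1.33 s.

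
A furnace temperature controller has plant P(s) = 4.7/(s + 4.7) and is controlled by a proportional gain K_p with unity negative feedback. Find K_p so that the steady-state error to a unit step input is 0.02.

Steady-state error for a unit step on this type-0 loop is 1/(1 + K_p·P(0)).
P(0) = 1. Require 1/(1 + K_p·1) = 0.02, so 1 + 1·K_p = 50.
K_p = (50 − 1)/1 = 49.

K_p = 49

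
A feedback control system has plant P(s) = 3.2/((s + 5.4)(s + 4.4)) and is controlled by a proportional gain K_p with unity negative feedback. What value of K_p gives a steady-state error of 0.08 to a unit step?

K_p = 85.4

Steady-state error for a unit step on this type-0 loop is 1/(1 + K_p·P(0)).
P(0) = 0.1347. Require 1/(1 + K_p·0.1347) = 0.08, so 1 + 0.1347·K_p = 12.5.
K_p = (12.5 − 1)/0.1347 = 85.4.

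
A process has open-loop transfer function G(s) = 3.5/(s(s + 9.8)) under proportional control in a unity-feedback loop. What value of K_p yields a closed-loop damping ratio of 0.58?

K_p = 20.4

Closed-loop characteristic equation: s² + 9.8s + K_p·3.5 = 0.
So ω_n = √(3.5K_p) and 2ζω_n = 9.8, giving ζ = 9.8/(2√(3.5K_p)).
Setting ζ = 0.58: √(3.5K_p) = 9.8/(2·0.58) = 8.448, so K_p = 71.37/3.5 = 20.4.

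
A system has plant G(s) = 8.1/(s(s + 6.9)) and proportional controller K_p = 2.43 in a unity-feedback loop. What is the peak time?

Closed-loop characteristic equation: s² + 6.9s + 19.68 = 0, so ω_n = 4.437 rad/s and ζ = 6.9/(2·4.437) = 0.7776.
Damped frequency ω_d = ω_n√(1−ζ²) = 2.789 rad/s, so peak time T_p = π/ω_d = 1.13 s.

T_p = 1.13 s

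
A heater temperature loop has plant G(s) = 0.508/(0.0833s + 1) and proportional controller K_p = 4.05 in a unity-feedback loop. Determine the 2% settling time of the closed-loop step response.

Closed loop: T(s) = K_p·G/(1+K_p·G) = 2.057/(0.0833s + 1 + 2.057), with pole at s = −(1 + 2.057)/0.0833 = −36.7.
τ = 1/36.7 = 0.02725 s, so 2% settling time ≈ 4τ = 0.109 s.

T_s ≈ 0.109 s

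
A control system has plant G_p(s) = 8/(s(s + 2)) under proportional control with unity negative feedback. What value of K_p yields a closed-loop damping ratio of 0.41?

Closed-loop characteristic equation: s² + 2s + K_p·8 = 0.
So ω_n = √(8K_p) and 2ζω_n = 2, giving ζ = 2/(2√(8K_p)).
Setting ζ = 0.41: √(8K_p) = 2/(2·0.41) = 2.439, so K_p = 5.949/8 = 0.744.

K_p = 0.744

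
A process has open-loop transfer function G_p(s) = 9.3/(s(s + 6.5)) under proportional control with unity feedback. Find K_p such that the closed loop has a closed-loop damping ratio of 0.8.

K_p = 1.77

Closed-loop characteristic equation: s² + 6.5s + K_p·9.3 = 0.
So ω_n = √(9.3K_p) and 2ζω_n = 6.5, giving ζ = 6.5/(2√(9.3K_p)).
Setting ζ = 0.8: √(9.3K_p) = 6.5/(2·0.8) = 4.062, so K_p = 16.5/9.3 = 1.77.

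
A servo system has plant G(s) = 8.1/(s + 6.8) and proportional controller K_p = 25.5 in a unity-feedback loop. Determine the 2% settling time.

Closed-loop transfer function: T(s) = K_p·G(s)/(1 + K_p·G(s)) = 206.5/(s + 6.8 + 206.5) = 206.5/(s + 213.3).
Time constant τ = 1/213.3 = 0.004687 s, so the 2% settling time is about 4τ = 0.0187 s.

T_s ≈ 0.0187 s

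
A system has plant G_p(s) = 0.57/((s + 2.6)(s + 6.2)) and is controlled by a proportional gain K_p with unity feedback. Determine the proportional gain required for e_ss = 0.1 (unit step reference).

The loop is type 0, so e_ss(step) = 1/(1 + K_pos) with K_pos = K_p·G_p(0).
G_p(0) = 0.03536. Require 1/(1 + K_p·0.03536) = 0.1, so 1 + 0.03536·K_p = 10.
K_p = (10 − 1)/0.03536 = 255.

K_p = 255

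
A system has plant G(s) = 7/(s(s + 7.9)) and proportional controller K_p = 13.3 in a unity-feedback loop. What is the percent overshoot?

From 1 + K_pG(s) = 0: s² + 7.9s + 93.1 = 0 ⇒ ω_n = 9.649, ζ = 0.4094.
%OS = 100·exp(−πζ/√(1−ζ²)) = 100·exp(−π·0.4094/√0.8324) = 24.4%.

24.4%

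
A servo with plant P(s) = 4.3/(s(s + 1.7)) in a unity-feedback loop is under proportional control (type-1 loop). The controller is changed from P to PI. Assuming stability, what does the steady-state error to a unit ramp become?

The integrator raises the loop to type 2, so K_v → ∞ and e_ss to a ramp is zero.

0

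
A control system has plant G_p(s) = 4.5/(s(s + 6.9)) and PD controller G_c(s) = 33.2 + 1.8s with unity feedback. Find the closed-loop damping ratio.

ζ = 0.614

Forward path: (33.2 + 1.8s)·4.5/(s(s+6.9)). The closed-loop characteristic equation is s² + (6.9 + 4.5·1.8)s + 4.5·33.2 = 0.
That is s² + 15s + 149.4 = 0, so ω_n = 12.22 rad/s and ζ = 15/(2·12.22) = 0.6136.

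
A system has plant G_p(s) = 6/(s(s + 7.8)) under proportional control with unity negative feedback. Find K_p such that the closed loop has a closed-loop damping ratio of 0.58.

Closed-loop characteristic equation: s² + 7.8s + K_p·6 = 0.
So ω_n = √(6K_p) and 2ζω_n = 7.8, giving ζ = 7.8/(2√(6K_p)).
Setting ζ = 0.58: √(6K_p) = 7.8/(2·0.58) = 6.724, so K_p = 45.21/6 = 7.54.

K_p = 7.54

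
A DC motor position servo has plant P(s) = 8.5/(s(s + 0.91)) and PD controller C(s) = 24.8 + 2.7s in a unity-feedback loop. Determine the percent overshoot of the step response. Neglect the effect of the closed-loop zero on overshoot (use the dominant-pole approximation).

1.08%

Forward path: (24.8 + 2.7s)·8.5/(s(s+0.91)). The closed-loop characteristic equation is s² + (0.91 + 8.5·2.7)s + 8.5·24.8 = 0.
That is s² + 23.86s + 210.8 = 0, so ω_n = 14.52 rad/s and ζ = 23.86/(2·14.52) = 0.8217.
%OS = 100·exp(−πζ/√(1−ζ²)) = 1.08%.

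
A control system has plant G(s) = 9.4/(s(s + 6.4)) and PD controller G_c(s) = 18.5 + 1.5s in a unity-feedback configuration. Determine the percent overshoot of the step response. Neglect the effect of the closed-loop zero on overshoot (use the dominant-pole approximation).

Forward path: (18.5 + 1.5s)·9.4/(s(s+6.4)). The closed-loop characteristic equation is s² + (6.4 + 9.4·1.5)s + 9.4·18.5 = 0.
That is s² + 20.5s + 173.9 = 0, so ω_n = 13.19 rad/s and ζ = 20.5/(2·13.19) = 0.7773.
%OS = 100·exp(−πζ/√(1−ζ²)) = 2.06%.

2.06%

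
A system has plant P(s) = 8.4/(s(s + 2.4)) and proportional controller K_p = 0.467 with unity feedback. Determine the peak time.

Closed-loop characteristic equation: s² + 2.4s + 3.923 = 0, so ω_n = 1.981 rad/s and ζ = 2.4/(2·1.981) = 0.6059.
Damped frequency ω_d = ω_n√(1−ζ²) = 1.576 rad/s, so peak time T_p = π/ω_d = 1.99 s.

T_p = 1.99 s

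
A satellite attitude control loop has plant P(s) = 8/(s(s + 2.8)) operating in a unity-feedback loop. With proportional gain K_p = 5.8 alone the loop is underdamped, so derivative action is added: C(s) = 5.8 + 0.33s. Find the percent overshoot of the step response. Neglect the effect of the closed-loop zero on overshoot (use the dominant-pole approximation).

Forward path: (5.8 + 0.33s)·8/(s(s+2.8)). The closed-loop characteristic equation is s² + (2.8 + 8·0.33)s + 8·5.8 = 0.
That is s² + 5.44s + 46.4 = 0, so ω_n = 6.812 rad/s and ζ = 5.44/(2·6.812) = 0.3993.
%OS = 100·exp(−πζ/√(1−ζ²)) = 25.5%.

25.5%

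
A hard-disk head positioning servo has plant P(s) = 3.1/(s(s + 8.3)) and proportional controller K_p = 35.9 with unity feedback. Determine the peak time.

From 1 + K_pP(s) = 0: s² + 8.3s + 111.3 = 0 ⇒ ω_n = 10.55, ζ = 0.3934.
Damped frequency ω_d = ω_n√(1−ζ²) = 9.699 rad/s, so peak time T_p = π/ω_d = 0.324 s.

T_p = 0.324 s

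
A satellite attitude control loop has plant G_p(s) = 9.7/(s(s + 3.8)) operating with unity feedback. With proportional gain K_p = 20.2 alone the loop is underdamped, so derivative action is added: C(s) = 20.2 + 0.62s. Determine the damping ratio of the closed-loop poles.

ζ = 0.351

Forward path: (20.2 + 0.62s)·9.7/(s(s+3.8)). The closed-loop characteristic equation is s² + (3.8 + 9.7·0.62)s + 9.7·20.2 = 0.
That is s² + 9.814s + 195.9 = 0, so ω_n = 14 rad/s and ζ = 9.814/(2·14) = 0.3506.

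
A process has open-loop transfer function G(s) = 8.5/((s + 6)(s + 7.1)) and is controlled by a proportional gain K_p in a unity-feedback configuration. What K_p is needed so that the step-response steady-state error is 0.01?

K_p = 496

Steady-state error for a unit step on this type-0 loop is 1/(1 + K_p·G(0)).
G(0) = 0.1995. Require 1/(1 + K_p·0.1995) = 0.01, so 1 + 0.1995·K_p = 100.
K_p = (100 − 1)/0.1995 = 496.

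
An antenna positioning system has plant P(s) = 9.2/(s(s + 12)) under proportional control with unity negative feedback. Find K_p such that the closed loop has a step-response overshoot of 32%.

K_p = 33.7

From %OS = 100·exp(−πζ/√(1−ζ²)) = 32%, ζ = −ln(0.32)/√(π²+ln²(0.32)) = 0.341.
Characteristic equation s² + 12s + 9.2K_p = 0 gives ζ = 12/(2√(9.2K_p)).
Setting ζ = 0.341: √(9.2K_p) = 12/(2·0.341) = 17.6, so K_p = 309.7/9.2 = 33.7.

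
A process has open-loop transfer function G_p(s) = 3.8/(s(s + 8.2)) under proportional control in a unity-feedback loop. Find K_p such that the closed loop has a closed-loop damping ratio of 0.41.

Closed-loop characteristic equation: s² + 8.2s + K_p·3.8 = 0.
So ω_n = √(3.8K_p) and 2ζω_n = 8.2, giving ζ = 8.2/(2√(3.8K_p)).
Setting ζ = 0.41: √(3.8K_p) = 8.2/(2·0.41) = 10, so K_p = 100/3.8 = 26.3.

K_p = 26.3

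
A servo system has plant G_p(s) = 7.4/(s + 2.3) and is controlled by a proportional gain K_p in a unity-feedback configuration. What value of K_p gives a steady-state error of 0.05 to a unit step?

The loop is type 0, so e_ss(step) = 1/(1 + K_pos) with K_pos = K_p·G_p(0).
G_p(0) = 3.217. Require 1/(1 + K_p·3.217) = 0.05, so 1 + 3.217·K_p = 20.
K_p = (20 − 1)/3.217 = 5.91.

K_p = 5.91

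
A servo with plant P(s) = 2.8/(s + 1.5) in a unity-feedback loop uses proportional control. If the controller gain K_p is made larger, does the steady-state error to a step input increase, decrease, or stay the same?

decrease

The position error constant K_pos = K_p·P(0) grows with K_p, and e_ss = 1/(1+K_pos) falls.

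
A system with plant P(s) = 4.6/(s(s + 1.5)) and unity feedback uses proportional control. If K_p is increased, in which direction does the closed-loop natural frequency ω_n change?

ω_n = √(4.6·K_p), which grows with K_p.

increase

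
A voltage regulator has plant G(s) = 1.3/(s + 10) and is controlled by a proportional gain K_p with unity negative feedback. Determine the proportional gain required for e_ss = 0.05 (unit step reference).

K_p = 146

Steady-state error for a unit step on this type-0 loop is 1/(1 + K_p·G(0)).
G(0) = 0.13. Require 1/(1 + K_p·0.13) = 0.05, so 1 + 0.13·K_p = 20.
K_p = (20 − 1)/0.13 = 146.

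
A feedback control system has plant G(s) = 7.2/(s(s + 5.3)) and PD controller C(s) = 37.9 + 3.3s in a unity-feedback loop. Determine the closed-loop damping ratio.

ζ = 0.88

Forward path: (37.9 + 3.3s)·7.2/(s(s+5.3)). The closed-loop characteristic equation is s² + (5.3 + 7.2·3.3)s + 7.2·37.9 = 0.
That is s² + 29.06s + 272.9 = 0, so ω_n = 16.52 rad/s and ζ = 29.06/(2·16.52) = 0.8796.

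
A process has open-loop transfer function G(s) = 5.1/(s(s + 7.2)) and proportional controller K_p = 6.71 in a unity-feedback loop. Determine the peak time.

T_p = 0.681 s

From 1 + K_pG(s) = 0: s² + 7.2s + 34.22 = 0 ⇒ ω_n = 5.85, ζ = 0.6154.
Damped frequency ω_d = ω_n√(1−ζ²) = 4.611 rad/s, so peak time T_p = π/ω_d = 0.681 s.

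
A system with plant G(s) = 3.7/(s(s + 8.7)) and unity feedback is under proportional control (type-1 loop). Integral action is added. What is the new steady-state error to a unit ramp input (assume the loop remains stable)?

The integrator raises the loop to type 2, so K_v → ∞ and e_ss to a ramp is zero.

0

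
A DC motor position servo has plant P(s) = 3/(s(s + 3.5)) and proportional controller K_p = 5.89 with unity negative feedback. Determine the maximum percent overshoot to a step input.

23.7%

From 1 + K_pP(s) = 0: s² + 3.5s + 17.67 = 0 ⇒ ω_n = 4.204, ζ = 0.4163.
%OS = 100·exp(−πζ/√(1−ζ²)) = 100·exp(−π·0.4163/√0.8267) = 23.7%.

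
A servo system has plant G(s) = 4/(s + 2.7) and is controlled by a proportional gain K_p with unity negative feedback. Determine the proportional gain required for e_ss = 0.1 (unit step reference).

For a type-0 loop with proportional control, e_ss = 1/(1 + K_p·G(0)).
G(0) = 1.481. Require 1/(1 + K_p·1.481) = 0.1, so 1 + 1.481·K_p = 10.
K_p = (10 − 1)/1.481 = 6.08.

K_p = 6.08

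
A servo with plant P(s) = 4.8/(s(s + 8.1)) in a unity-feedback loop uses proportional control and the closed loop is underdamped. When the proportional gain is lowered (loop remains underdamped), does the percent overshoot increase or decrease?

decrease

ζ = 8.1/(2√(4.8K_p)) rises as K_p falls; higher damping means less overshoot.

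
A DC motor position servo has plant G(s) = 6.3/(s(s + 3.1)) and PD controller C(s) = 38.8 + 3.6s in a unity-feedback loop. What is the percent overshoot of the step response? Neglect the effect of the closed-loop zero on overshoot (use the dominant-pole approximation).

1.03%

Forward path: (38.8 + 3.6s)·6.3/(s(s+3.1)). The closed-loop characteristic equation is s² + (3.1 + 6.3·3.6)s + 6.3·38.8 = 0.
That is s² + 25.78s + 244.4 = 0, so ω_n = 15.63 rad/s and ζ = 25.78/(2·15.63) = 0.8245.
%OS = 100·exp(−πζ/√(1−ζ²)) = 1.03%.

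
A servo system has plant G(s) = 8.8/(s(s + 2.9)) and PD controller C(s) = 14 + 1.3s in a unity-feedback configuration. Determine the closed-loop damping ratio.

ζ = 0.646

Forward path: (14 + 1.3s)·8.8/(s(s+2.9)). The closed-loop characteristic equation is s² + (2.9 + 8.8·1.3)s + 8.8·14 = 0.
That is s² + 14.34s + 123.2 = 0, so ω_n = 11.1 rad/s and ζ = 14.34/(2·11.1) = 0.646.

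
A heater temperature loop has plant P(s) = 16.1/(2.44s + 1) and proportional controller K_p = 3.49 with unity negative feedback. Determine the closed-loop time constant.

τ = 0.0427 s

Closed loop: T(s) = K_p·P/(1+K_p·P) = 56.19/(2.44s + 1 + 56.19), with pole at s = −(1 + 56.19)/2.44 = −23.44.
Closed-loop time constant τ = 1/23.44 = 0.0427 s.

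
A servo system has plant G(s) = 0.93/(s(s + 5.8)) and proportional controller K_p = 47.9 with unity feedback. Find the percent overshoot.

Closed-loop characteristic equation: s² + 5.8s + 44.55 = 0, so ω_n = 6.674 rad/s and ζ = 5.8/(2·6.674) = 0.4345.
%OS = 100·exp(−πζ/√(1−ζ²)) = 100·exp(−π·0.4345/√0.8112) = 22%.

22%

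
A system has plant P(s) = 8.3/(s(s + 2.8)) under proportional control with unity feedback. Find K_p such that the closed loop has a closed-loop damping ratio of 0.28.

K_p = 3.01

Closed-loop characteristic equation: s² + 2.8s + K_p·8.3 = 0.
So ω_n = √(8.3K_p) and 2ζω_n = 2.8, giving ζ = 2.8/(2√(8.3K_p)).
Setting ζ = 0.28: √(8.3K_p) = 2.8/(2·0.28) = 5, so K_p = 25/8.3 = 3.01.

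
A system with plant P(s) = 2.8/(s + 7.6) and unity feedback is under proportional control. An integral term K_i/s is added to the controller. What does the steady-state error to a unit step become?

The integrator makes K_pos = lim_{s→0} C(s)G(s) infinite, so e_ss = 1/(1+K_pos) = 0.

0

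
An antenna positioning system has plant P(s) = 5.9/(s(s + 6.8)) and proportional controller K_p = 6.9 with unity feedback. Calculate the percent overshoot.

13.8%

From 1 + K_pP(s) = 0: s² + 6.8s + 40.71 = 0 ⇒ ω_n = 6.38, ζ = 0.5329.
%OS = 100·exp(−πζ/√(1−ζ²)) = 100·exp(−π·0.5329/√0.716) = 13.8%.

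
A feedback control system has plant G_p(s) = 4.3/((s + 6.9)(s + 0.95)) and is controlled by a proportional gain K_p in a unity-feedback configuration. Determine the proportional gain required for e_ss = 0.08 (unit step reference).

K_p = 17.5

Steady-state error for a unit step on this type-0 loop is 1/(1 + K_p·G_p(0)).
G_p(0) = 0.656. Require 1/(1 + K_p·0.656) = 0.08, so 1 + 0.656·K_p = 12.5.
K_p = (12.5 − 1)/0.656 = 17.5.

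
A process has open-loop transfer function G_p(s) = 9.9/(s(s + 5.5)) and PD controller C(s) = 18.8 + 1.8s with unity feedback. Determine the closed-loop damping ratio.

ζ = 0.855

Forward path: (18.8 + 1.8s)·9.9/(s(s+5.5)). The closed-loop characteristic equation is s² + (5.5 + 9.9·1.8)s + 9.9·18.8 = 0.
That is s² + 23.32s + 186.1 = 0, so ω_n = 13.64 rad/s and ζ = 23.32/(2·13.64) = 0.8547.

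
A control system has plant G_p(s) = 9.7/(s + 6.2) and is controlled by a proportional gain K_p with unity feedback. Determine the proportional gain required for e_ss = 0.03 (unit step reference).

K_p = 20.7

Steady-state error for a unit step on this type-0 loop is 1/(1 + K_p·G_p(0)).
G_p(0) = 1.565. Require 1/(1 + K_p·1.565) = 0.03, so 1 + 1.565·K_p = 33.33.
K_p = (33.33 − 1)/1.565 = 20.7.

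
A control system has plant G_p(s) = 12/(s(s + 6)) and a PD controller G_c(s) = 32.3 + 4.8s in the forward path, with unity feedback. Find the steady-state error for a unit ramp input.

The loop has one pole at the origin (type 1). Velocity error constant K_v = lim_{s→0} s·G_c(s)G_p(s) = 32.3·12/6 = 64.6.
Steady-state error to a unit ramp: e_ss = 1/K_v = 0.0155.

0.0155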